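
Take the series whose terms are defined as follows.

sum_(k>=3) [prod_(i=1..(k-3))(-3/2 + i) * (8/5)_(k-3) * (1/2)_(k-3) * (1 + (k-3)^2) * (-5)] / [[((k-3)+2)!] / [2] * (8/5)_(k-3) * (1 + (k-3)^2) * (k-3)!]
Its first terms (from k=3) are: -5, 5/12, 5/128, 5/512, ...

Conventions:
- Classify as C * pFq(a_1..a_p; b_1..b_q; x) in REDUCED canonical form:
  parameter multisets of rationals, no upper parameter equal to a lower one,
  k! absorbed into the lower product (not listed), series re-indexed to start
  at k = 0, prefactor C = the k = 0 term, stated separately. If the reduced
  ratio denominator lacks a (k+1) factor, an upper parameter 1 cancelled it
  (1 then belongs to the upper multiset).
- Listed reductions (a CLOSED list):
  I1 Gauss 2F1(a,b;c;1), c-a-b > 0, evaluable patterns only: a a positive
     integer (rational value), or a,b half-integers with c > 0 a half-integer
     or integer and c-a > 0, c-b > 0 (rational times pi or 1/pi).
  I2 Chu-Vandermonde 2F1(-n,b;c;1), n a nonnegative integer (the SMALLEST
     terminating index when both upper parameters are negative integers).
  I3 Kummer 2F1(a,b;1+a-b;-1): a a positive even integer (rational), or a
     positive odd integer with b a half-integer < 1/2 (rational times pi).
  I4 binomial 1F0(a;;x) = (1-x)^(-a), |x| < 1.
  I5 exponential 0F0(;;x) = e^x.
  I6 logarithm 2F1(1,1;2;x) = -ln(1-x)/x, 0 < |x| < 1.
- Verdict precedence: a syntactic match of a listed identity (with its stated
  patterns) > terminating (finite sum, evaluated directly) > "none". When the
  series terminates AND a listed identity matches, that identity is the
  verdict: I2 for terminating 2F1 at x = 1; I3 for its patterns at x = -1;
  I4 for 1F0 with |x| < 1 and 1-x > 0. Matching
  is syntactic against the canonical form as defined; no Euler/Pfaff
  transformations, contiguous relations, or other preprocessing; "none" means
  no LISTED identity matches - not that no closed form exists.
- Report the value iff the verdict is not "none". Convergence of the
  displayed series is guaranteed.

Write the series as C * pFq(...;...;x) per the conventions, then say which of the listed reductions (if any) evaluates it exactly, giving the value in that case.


Classification (C = -5): 2F1 with upper {-1/2, 1/2}, lower {3}, argument x = 1. Verdict: Gauss's theorem I1 (half-integer case) fires (x = 1; upper {-1/2, 1/2} half-integers, c = 3 in the evaluable pattern). Exact value: (-128/9) / pi.

The tell: x = 1 and striking the common factor k^2 + 1 reduces the term (C = -5).
Term ratio: r(k) = 1 * (k-1/2) (k+1/2) / [(k+3) (k+1)] - rational in k. x = 1; t_0 = -5; negate the roots.


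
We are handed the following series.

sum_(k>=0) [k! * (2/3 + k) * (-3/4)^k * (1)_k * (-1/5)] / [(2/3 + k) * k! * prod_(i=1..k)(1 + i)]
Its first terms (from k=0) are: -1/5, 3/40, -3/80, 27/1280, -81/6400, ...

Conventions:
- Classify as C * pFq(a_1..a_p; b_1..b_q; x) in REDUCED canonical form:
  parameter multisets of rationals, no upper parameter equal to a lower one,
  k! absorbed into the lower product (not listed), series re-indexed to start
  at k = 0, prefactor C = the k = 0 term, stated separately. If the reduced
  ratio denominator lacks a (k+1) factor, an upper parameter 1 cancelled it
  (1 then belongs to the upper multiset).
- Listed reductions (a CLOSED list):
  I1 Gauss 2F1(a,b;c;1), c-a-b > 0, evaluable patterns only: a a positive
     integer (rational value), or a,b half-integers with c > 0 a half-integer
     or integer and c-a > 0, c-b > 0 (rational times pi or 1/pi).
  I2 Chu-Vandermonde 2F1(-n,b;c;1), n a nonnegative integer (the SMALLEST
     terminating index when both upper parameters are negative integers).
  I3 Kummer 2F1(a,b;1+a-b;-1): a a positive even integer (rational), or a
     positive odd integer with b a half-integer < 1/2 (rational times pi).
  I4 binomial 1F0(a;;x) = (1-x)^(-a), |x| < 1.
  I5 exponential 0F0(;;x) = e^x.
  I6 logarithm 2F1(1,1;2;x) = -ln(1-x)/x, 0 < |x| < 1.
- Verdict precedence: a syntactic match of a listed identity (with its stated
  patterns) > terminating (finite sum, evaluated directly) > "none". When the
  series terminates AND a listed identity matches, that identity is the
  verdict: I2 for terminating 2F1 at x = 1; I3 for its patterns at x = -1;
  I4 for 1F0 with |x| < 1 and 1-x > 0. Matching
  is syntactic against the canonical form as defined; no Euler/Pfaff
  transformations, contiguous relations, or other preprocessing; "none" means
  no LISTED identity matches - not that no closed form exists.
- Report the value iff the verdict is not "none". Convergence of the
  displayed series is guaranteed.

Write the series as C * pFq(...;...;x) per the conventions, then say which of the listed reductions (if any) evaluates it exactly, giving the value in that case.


Reduced: x = -3/4, 2F1, upper = {1, 1}, lower = {2}, C = -1/5. Verdict: logarithm (I6) applies (the logarithm: parameters (1,1;2), x = -3/4). Value: (-4/15) * ln(7/4).

Key observation: t_0 being -1/5, the lower running product (prefactor -1/5) is a rising factorial.
Term ratio: r(k) = (-3/4) * (k+1) (k+1) / [(k+2) (k+1)] ; factor over Q: parameters, x = (-3/4), and C = -1/5.


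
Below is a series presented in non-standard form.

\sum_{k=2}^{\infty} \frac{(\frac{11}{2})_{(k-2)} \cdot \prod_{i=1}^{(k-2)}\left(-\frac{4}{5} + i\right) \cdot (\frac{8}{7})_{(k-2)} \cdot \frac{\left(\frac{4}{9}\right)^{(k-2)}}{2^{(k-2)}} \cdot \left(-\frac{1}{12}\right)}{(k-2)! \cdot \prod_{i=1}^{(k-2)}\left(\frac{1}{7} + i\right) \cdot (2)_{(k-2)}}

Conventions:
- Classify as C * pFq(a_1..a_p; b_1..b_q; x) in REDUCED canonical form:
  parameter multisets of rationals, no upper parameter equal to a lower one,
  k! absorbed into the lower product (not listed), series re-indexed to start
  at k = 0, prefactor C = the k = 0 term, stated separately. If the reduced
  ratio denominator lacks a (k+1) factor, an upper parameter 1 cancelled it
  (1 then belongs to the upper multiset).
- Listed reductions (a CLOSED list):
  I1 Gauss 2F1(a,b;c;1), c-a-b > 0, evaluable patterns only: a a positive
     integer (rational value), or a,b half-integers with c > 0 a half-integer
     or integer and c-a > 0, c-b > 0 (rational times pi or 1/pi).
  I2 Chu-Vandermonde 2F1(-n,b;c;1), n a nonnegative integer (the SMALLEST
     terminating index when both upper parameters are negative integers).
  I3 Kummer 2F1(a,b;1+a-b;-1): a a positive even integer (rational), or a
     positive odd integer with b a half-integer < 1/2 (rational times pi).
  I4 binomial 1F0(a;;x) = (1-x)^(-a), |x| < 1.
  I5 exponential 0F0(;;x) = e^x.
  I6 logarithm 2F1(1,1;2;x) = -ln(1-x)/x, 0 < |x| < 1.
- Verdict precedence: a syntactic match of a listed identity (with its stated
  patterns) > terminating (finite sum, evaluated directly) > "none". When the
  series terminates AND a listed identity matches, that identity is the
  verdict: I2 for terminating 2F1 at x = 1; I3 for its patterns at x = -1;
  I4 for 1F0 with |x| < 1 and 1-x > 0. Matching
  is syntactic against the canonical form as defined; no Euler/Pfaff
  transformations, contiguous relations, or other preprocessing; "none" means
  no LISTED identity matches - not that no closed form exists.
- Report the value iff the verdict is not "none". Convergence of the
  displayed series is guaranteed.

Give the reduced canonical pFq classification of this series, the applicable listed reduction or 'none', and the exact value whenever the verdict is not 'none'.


Prefactor -\frac{1}{12}, argument \frac{2}{9}: 2F1 with upper {\frac{1}{5}, \frac{11}{2}} over lower {2}. Verdict: none. A 2F1 with upper {\frac{1}{5}, \frac{11}{2}} fits none of I1-I6 at x = \frac{2}{9}; the sum runs forever.

Key step: x = \frac{2}{9} and the two k-th powers (prefactor -1/12) combine into one argument.
Term ratio: r(k) = \frac{2}{9} * (k+\frac{1}{5}) (k+\frac{11}{2}) / [(k+2) (k+1)] - rational in k, leading ratio \frac{2}{9}; with t_0 = -\frac{1}{12}, classification follows.


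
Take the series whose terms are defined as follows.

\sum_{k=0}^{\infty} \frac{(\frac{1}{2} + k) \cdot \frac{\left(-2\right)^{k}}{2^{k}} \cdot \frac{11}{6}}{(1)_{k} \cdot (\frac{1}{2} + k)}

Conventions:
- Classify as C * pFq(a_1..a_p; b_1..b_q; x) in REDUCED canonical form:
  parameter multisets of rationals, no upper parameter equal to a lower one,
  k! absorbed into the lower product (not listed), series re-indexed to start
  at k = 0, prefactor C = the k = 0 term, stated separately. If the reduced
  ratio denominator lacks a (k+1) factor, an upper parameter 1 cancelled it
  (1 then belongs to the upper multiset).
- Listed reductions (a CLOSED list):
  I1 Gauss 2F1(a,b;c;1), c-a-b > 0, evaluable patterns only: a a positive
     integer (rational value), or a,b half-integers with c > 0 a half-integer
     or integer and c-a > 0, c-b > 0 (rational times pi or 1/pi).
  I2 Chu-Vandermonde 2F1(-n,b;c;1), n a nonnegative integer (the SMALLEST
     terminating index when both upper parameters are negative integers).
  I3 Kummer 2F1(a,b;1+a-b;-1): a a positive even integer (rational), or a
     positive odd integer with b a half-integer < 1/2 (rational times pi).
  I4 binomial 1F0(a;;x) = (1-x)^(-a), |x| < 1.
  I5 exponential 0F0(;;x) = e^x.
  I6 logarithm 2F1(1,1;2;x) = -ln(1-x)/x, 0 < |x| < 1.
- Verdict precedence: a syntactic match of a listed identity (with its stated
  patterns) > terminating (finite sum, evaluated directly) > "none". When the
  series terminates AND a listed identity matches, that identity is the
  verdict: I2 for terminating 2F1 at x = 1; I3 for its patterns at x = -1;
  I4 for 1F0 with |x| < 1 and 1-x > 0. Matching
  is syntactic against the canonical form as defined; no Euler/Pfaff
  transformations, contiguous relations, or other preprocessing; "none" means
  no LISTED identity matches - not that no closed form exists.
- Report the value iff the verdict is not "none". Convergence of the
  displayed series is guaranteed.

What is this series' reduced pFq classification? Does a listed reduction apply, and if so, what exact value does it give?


Classification (C = \frac{11}{6}): 0F0 with upper {-}, lower {-}, argument x = -1. Verdict: the exponential series (I5) matches (the 0F0 exponential series at x = -1). Value: \frac{11}{6} \cdot e^{-1}.

The tell: from the first term \frac{11}{6}: striking the common factor k + 1/2 reduces the term (C = 11/6).
Adjacent-term ratio: r(k) = -1 * 1 / [(k+1)] - rational in k. x = -1; t_0 = \frac{11}{6}; negate the roots.


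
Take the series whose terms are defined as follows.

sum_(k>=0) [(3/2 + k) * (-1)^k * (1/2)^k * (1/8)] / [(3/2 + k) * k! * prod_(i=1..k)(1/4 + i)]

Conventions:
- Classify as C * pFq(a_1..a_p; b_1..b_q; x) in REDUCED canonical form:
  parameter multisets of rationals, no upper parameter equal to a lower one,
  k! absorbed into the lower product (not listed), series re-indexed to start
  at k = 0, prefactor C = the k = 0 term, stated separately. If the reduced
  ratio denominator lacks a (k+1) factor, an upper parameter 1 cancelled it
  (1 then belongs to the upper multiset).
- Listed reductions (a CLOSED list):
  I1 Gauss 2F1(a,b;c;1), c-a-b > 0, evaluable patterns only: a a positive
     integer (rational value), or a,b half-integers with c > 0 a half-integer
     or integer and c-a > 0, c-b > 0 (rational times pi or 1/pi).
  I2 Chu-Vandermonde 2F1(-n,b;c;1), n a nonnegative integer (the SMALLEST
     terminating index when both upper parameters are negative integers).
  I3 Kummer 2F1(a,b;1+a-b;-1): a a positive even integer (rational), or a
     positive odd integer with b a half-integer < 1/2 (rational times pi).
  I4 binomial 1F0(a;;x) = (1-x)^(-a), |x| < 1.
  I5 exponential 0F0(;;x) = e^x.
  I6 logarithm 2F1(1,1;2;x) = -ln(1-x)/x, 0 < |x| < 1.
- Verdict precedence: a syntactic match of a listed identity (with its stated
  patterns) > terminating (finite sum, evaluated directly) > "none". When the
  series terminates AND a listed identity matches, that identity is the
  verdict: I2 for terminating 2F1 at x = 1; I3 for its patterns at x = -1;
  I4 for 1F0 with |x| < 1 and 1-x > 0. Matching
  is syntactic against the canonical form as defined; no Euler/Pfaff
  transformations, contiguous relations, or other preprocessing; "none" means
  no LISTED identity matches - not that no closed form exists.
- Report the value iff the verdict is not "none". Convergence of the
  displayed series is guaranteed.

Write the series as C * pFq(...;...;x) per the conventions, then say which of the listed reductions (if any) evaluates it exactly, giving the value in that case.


At argument -1/2: a 0F1 with upper {-}, lower {5/4}, scaled by C = 1/8. Verdict: none. A 0F1 with upper {-} fits none of I1-I6 at x = -1/2; the sum runs forever.

The tell: from the first term 1/8: the factor k + 3/2 cancels (top and bottom), leaving C = 1/8.
Ratio: r(k) = (-1/2) * 1 / [(k+5/4) (k+1)] - poly over poly, x = (-1/2) from leading terms; C = 1/8 at k = 0.


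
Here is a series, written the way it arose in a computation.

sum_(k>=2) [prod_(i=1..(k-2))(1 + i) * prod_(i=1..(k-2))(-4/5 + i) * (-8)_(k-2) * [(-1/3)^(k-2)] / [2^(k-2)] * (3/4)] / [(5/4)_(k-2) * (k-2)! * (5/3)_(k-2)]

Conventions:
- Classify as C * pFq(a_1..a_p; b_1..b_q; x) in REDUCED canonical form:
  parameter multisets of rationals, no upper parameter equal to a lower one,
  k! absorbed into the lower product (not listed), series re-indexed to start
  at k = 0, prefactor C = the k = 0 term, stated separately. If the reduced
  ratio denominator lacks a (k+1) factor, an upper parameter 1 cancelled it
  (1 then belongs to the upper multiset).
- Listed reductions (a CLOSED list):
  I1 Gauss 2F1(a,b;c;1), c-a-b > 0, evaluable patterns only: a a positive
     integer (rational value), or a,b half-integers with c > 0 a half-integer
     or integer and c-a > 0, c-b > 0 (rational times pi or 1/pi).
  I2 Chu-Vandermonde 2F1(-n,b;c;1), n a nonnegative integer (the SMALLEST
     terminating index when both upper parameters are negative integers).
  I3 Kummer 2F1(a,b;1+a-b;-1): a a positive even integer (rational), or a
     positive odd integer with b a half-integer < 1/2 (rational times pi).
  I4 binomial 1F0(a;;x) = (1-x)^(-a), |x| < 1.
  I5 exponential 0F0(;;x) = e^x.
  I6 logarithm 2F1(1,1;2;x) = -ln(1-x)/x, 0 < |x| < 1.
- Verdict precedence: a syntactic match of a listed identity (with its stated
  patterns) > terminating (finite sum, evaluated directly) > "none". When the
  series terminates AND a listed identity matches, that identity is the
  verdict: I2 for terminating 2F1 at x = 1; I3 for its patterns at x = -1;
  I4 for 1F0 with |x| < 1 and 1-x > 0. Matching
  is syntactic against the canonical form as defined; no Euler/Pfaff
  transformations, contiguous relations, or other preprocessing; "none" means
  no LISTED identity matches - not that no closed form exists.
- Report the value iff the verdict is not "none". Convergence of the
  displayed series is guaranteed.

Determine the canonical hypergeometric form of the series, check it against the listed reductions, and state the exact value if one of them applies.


Prefactor 3/4, argument -1/6: 3F2 with upper {-8, 1/5, 2} over lower {5/4, 5/3}. Verdict: terminating - the sum ends at index 8 because -8 is a negative integer; exact evaluation follows. Sum: 27695921150472183/26919051757812500.

Structural cue: t_0 = 3/4 here, and the running product (C = 3/4, x = -1/6) telescopes to a rising factorial.
Step ratio: r(k) = (-1/6) * (k-8) (k+1/5) (k+2) / [(k+5/4) (k+5/3) (k+1)] - poly over poly, x = (-1/6) from leading terms; C = 3/4 at k = 0.


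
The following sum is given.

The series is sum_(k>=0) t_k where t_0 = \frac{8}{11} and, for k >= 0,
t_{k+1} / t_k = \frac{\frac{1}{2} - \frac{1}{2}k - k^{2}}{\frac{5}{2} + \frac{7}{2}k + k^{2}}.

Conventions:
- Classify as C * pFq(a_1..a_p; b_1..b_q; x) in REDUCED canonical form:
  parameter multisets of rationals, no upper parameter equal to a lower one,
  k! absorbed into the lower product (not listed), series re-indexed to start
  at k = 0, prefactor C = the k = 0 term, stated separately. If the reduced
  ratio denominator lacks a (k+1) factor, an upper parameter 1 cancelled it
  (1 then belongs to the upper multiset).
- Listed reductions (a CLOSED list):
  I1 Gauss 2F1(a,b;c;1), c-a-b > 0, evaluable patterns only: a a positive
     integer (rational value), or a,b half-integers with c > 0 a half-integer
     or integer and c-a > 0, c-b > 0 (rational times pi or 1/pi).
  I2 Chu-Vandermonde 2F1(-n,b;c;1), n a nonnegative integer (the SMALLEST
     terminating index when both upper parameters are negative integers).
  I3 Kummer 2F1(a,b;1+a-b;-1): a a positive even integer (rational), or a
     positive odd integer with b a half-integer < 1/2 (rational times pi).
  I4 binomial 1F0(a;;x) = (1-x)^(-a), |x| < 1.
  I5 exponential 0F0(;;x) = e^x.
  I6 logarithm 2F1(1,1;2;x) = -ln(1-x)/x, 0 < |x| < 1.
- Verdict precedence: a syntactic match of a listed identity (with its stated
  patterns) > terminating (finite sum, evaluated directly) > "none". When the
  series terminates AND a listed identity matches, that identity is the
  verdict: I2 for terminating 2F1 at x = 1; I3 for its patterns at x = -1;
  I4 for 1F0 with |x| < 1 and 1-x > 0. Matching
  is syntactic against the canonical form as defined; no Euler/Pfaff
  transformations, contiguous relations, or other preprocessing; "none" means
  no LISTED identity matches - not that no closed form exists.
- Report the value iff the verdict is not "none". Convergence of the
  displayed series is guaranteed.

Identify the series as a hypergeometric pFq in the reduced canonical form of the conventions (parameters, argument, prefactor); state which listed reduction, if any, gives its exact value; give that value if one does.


Structural cue: with t_0 = \frac{8}{11}, factor the ratio over Q (C = 8/11): negated roots = parameters.
Consecutive-term ratio: r(k) = -1 * (k-\frac{1}{2}) (k+1) / [(k+\frac{5}{2}) (k+1)] ; factor over Q: parameters, x = -1, and C = \frac{8}{11}.

With C = \frac{8}{11}: the canonical form is 2F1(-\frac{1}{2}, 1; \frac{5}{2}; -1). Verdict (x = -1): the Kummer evaluation I3 applies (x = -1; c = \frac{5}{2} equals 1+a-b for upper {-\frac{1}{2}, 1}: listed pattern). Value: \frac{3}{11} \cdot \pi.


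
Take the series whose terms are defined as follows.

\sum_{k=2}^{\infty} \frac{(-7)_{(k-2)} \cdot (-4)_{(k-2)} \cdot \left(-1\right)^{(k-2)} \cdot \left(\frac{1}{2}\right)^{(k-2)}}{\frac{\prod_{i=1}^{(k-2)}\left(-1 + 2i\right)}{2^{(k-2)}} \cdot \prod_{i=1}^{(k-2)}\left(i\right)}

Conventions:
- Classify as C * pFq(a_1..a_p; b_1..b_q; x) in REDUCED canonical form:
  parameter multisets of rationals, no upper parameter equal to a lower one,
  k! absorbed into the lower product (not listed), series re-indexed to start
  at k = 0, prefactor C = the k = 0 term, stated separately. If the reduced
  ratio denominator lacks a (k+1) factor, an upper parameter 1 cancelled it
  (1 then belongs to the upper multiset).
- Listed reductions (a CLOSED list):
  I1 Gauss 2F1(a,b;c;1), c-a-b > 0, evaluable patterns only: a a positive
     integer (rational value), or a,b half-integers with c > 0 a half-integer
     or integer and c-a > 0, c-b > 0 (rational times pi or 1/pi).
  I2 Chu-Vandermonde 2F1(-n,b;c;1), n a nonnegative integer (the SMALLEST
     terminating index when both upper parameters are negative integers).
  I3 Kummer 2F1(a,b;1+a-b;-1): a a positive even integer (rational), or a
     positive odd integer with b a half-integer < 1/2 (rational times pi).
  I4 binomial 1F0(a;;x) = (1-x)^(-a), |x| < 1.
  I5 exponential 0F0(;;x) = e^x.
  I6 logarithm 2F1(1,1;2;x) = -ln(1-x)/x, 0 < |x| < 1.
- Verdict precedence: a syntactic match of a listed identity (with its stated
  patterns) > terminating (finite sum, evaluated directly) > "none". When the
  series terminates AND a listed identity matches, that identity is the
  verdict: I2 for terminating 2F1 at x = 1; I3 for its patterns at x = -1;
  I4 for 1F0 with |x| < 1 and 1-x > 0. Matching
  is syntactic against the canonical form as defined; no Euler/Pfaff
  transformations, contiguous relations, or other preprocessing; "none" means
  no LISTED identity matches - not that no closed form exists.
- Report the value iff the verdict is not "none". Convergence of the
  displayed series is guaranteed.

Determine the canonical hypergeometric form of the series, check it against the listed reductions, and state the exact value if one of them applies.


The series (x = -\frac{1}{2}) is 2F1: upper {-7, -4}, lower {\frac{1}{2}}, prefactor 1. Verdict: terminating (-4 upstairs). 5 nonzero terms in all; added directly. Hence: 9.

Key observation: t_0 being 1, the (-1)^k factor (prefactor 1) folds into the argument's sign.
Consecutive-term ratio: r(k) = -\frac{1}{2} * (k-7) (k-4) / [(k+\frac{1}{2}) (k+1)] - rational; roots negated = parameters, x = -\frac{1}{2}, C = 1.


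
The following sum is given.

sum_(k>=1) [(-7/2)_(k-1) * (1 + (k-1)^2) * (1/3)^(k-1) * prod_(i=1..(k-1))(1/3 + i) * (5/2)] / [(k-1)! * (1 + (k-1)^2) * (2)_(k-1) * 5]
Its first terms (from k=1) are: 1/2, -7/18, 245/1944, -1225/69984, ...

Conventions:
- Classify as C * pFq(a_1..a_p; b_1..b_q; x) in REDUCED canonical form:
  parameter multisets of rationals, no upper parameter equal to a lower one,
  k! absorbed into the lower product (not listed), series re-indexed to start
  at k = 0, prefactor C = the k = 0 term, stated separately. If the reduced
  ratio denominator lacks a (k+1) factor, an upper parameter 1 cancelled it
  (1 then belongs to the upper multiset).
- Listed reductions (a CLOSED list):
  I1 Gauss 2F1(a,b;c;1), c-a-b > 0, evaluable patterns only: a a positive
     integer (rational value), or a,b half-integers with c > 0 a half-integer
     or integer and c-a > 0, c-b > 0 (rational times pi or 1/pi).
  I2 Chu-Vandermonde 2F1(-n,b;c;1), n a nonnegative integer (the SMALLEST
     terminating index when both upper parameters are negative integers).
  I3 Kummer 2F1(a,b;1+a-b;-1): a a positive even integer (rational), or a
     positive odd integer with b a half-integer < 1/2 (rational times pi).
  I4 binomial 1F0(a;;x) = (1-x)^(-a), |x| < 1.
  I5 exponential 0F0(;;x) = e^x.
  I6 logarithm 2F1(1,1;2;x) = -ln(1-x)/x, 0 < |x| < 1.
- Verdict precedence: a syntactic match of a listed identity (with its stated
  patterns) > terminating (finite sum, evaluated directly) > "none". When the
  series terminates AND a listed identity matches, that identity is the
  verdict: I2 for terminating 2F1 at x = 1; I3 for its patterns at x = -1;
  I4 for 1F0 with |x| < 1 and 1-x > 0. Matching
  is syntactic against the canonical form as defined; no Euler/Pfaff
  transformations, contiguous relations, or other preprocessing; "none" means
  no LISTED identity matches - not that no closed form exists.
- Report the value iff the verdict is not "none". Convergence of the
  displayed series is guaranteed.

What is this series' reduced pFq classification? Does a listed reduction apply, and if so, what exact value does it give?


The series (x = 1/3) is 2F1: upper {-7/2, 4/3}, lower {2}, prefactor 1/2. Verdict: none (x = 1/3): each listed identity misses the multisets {-7/2, 4/3} ; {2}.

First insight: with t_0 = 1/2, the constant factors (C = 1/2, x = 1/3) combine into one prefactor.
Adjacent-term ratio: r(k) = (1/3) * (k-7/2) (k+4/3) / [(k+2) (k+1)] ; factor over Q: parameters, x = (1/3), and C = 1/2.


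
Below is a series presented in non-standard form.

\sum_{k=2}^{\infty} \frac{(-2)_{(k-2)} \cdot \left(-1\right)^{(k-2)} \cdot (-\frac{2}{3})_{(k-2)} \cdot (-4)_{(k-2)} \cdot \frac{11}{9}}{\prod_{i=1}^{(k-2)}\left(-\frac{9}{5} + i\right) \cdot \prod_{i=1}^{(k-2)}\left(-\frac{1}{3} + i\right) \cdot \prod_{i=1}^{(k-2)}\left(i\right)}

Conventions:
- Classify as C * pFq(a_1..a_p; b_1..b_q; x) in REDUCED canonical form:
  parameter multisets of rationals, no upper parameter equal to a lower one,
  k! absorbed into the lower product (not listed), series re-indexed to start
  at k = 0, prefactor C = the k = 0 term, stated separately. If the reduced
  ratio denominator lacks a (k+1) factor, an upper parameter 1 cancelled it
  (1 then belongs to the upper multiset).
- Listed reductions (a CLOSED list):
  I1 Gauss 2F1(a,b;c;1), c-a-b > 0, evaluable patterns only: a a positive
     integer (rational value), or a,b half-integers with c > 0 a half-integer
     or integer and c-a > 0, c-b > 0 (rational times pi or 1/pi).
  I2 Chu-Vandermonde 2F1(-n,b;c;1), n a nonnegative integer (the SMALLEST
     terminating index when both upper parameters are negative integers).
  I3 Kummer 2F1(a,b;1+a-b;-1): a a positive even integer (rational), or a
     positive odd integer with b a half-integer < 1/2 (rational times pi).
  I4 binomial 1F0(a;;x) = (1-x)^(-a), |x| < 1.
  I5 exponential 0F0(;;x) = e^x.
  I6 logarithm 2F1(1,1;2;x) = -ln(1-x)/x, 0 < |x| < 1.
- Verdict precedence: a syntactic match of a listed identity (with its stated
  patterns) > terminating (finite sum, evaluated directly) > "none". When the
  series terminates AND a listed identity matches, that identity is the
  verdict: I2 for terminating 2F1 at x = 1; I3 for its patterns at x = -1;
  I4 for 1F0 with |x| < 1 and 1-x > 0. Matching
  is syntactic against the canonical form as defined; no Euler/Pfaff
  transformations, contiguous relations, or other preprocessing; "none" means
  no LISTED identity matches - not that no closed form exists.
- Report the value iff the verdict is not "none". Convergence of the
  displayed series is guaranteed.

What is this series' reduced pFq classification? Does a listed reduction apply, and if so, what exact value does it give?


Key step: t_0 = \frac{11}{9} here, and the lower running product (prefactor 11/9) is a rising factorial.
Term ratio: r(k) = -1 * (k-4) (k-2) (k-\frac{2}{3}) / [(k-\frac{4}{5}) (k+\frac{2}{3}) (k+1)] - rational; roots negated = parameters, x = -1, C = \frac{11}{9}.

With C = \frac{11}{9}: the canonical form is 3F2(-4, -2, -\frac{2}{3}; -\frac{4}{5}, \frac{2}{3}; -1). Verdict: terminating - upper -2 stops the sum at k = 2; the 3 terms are added exactly. Hence: \frac{22}{3}.


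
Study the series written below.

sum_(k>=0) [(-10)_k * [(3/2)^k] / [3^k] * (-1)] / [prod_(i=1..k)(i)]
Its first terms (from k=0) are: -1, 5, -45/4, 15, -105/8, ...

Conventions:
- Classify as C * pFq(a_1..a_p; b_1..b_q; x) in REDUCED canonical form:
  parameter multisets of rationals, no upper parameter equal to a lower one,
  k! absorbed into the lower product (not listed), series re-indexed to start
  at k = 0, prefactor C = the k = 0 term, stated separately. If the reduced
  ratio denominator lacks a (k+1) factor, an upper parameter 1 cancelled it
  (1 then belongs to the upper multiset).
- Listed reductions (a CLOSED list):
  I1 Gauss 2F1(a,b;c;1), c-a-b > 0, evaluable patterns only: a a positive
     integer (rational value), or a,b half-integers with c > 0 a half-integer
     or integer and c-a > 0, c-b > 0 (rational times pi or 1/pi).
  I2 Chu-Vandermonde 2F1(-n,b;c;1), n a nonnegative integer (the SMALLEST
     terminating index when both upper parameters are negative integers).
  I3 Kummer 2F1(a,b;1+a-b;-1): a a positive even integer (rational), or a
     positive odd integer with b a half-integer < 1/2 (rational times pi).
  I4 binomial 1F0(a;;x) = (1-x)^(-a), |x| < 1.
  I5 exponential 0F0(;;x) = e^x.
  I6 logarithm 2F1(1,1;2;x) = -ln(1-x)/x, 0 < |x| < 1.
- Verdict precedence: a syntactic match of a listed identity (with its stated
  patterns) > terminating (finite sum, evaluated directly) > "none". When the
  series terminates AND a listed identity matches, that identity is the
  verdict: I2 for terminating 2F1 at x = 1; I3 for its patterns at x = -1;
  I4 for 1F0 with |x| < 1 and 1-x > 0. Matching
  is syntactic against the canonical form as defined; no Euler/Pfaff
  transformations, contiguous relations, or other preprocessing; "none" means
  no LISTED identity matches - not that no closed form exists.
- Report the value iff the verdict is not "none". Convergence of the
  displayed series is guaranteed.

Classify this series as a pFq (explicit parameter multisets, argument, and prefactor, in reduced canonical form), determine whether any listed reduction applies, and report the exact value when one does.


Key step: t_0 being -1, the two k-th powers (C = -1) combine into one argument.
Term ratio: r(k) = (1/2) * (k-10) / [(k+1)] - poly over poly, x = (1/2) from leading terms; C = -1 at k = 0.

At argument 1/2: a 1F0 with upper {-10}, lower {-}, scaled by C = -1. Verdict: binomial (I4) matches (the 1F0 binomial series: exponent 10, x = 1/2). Sum: -1/1024.


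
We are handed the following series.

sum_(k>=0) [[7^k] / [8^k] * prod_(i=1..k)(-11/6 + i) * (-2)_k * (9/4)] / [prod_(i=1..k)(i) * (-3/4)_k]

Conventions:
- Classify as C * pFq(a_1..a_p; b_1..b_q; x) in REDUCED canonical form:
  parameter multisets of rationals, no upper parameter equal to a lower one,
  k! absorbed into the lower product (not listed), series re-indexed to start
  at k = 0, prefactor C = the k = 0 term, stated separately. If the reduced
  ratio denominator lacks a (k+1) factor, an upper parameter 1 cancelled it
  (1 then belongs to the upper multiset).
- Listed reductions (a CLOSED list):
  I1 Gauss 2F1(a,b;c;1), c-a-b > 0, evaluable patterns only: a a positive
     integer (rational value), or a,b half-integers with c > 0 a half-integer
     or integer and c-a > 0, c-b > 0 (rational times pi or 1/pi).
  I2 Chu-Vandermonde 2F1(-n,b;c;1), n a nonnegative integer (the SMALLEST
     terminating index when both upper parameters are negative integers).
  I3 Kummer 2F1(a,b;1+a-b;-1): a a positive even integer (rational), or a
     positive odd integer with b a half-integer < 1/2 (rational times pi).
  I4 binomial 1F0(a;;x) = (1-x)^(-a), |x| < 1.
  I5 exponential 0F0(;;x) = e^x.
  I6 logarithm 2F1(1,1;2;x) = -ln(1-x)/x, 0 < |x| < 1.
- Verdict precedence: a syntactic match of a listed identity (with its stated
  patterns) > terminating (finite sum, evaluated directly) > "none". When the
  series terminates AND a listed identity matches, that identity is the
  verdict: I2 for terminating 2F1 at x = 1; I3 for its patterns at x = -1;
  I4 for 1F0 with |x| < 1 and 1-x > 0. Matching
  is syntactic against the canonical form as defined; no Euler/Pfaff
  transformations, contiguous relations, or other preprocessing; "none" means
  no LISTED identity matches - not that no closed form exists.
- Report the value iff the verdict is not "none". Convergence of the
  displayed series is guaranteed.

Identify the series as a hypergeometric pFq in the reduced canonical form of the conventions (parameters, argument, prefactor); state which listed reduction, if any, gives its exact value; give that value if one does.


Classification (C = 9/4): 2F1 with upper {-2, -5/6}, lower {-3/4}, argument x = 7/8. Verdict: terminating - the sum ends at index 2 because -2 is a negative integer; exact evaluation follows. Its exact value is -163/192.

Structural cue: t_0 = 9/4 here, and the running product (prefactor 9/4) telescopes to a rising factorial.
Term ratio: r(k) = (7/8) * (k-2) (k-5/6) / [(k-3/4) (k+1)] - rational in k. x = (7/8); t_0 = 9/4; negate the roots.


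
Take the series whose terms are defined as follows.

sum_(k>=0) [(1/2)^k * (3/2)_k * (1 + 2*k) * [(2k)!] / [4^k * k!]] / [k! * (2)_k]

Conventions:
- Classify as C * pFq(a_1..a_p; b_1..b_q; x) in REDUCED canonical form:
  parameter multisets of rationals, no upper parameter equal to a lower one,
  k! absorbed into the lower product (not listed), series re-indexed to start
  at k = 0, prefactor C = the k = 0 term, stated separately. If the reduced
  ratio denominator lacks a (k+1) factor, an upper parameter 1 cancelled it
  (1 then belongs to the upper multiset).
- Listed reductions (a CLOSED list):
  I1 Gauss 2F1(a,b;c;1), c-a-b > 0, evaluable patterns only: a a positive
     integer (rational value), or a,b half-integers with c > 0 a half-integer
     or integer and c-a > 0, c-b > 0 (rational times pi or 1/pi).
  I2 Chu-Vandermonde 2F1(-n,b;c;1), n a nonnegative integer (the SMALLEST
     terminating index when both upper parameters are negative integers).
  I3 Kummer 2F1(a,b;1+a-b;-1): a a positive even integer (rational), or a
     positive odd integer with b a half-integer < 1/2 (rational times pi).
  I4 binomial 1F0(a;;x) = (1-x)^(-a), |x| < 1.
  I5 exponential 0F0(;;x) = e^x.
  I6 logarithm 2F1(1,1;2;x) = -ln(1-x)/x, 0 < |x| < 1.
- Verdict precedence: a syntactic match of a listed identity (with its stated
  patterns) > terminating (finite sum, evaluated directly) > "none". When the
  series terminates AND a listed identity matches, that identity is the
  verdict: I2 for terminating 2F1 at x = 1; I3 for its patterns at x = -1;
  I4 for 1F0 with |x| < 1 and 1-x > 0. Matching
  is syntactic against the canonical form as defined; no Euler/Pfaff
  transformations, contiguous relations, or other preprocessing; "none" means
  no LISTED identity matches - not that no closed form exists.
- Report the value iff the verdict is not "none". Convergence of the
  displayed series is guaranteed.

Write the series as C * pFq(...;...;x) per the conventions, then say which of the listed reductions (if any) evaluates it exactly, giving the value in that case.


Canonical form: C = 1 times 2F1 with upper {3/2, 3/2}, lower {2}, x = 1/2. Verdict: none - this 2F1 at x = 1/2 matches no listed pattern, and upper {3/2, 3/2} holds no stopper.

The tell: with t_0 = 1, the (2k+1) factor (C = 1) shifts (1/2)_k to (3/2)_k.
Consecutive-term ratio: r(k) = (1/2) * (k+3/2) (k+3/2) / [(k+2) (k+1)] - poly over poly, x = (1/2) from leading terms; C = 1 at k = 0.


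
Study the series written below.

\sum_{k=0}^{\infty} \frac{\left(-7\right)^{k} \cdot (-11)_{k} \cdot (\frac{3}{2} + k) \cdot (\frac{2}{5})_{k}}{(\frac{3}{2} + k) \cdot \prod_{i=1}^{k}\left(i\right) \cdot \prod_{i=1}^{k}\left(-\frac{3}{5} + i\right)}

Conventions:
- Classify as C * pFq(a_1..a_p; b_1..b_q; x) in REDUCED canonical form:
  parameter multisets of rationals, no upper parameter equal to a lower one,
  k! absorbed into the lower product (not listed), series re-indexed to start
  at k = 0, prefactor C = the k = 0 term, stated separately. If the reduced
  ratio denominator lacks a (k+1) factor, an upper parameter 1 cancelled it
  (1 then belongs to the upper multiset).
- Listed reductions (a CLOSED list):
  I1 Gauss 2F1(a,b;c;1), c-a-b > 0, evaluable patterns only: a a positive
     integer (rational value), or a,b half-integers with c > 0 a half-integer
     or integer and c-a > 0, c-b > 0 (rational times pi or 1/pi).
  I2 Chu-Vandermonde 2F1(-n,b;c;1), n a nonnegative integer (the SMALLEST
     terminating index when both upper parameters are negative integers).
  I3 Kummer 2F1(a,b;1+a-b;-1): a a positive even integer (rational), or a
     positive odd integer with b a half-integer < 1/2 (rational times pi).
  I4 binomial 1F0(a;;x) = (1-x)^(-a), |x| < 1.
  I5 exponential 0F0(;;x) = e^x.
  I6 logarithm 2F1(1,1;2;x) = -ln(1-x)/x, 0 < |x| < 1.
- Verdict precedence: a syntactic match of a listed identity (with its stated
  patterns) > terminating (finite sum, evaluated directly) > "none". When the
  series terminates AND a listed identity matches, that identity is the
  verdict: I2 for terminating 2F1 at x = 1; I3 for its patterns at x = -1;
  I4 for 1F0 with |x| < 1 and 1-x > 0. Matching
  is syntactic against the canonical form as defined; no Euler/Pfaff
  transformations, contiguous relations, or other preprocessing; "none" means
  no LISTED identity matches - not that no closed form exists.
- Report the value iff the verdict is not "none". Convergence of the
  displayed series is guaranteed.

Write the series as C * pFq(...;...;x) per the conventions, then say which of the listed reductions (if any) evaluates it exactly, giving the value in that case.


x = -7 here; the reduced form reads 1F0, upper {-11}, lower {-}, C = 1. Verdict: terminating - the sum ends at index 11 because -11 is a negative integer; exact evaluation follows. Exact value: 8589934592.

First insight: from the first term 1: the product of the first k integers (C = 1) is k!.
Adjacent-term ratio: r(k) = -7 * (k-11) / [(k+1)] - rational; roots negated = parameters, x = -7, C = 1.


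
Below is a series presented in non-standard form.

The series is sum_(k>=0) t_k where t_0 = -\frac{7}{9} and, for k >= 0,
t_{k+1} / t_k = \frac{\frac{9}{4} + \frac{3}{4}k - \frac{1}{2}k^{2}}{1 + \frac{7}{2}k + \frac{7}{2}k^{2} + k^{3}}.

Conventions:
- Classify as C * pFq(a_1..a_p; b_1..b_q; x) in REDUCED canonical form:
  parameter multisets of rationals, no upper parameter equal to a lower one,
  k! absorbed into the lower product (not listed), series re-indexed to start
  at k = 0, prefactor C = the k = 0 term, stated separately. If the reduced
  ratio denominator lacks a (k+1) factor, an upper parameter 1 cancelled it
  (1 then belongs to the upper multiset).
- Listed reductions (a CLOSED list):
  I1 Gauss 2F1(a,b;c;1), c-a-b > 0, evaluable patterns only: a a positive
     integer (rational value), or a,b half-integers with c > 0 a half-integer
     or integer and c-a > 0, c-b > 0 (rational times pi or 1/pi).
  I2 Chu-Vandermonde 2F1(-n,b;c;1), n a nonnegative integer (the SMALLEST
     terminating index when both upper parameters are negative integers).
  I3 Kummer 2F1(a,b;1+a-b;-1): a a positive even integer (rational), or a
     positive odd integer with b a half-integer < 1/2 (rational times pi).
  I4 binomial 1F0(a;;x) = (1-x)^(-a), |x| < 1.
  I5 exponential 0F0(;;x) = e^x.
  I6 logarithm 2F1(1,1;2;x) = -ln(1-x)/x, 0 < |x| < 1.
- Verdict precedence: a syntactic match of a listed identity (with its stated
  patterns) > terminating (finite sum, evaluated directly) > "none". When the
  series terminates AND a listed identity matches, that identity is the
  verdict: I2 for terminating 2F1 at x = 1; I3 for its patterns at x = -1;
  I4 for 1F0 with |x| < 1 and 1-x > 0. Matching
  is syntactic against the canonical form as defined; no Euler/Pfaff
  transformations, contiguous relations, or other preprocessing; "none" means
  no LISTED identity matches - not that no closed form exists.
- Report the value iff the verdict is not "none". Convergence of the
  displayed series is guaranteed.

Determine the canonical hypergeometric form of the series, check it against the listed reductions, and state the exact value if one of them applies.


The tell: t_0 = -\frac{7}{9} here, and the expanded ratio factors over Q; C = -7/9, roots give parameters.
Adjacent-term ratio: r(k) = -\frac{1}{2} * (k-3) (k+\frac{3}{2}) / [(k+\frac{1}{2}) (k+2) (k+1)] ; factor over Q: parameters, x = -\frac{1}{2}, and C = -\frac{7}{9}.

This is -\frac{7}{9} * 2F2(-3, \frac{3}{2}; \frac{1}{2}, 2; -\frac{1}{2}) in reduced canonical form. Verdict: terminating. With -3 upstairs the series is a 4-term polynomial sum; evaluated term by term. Value: -\frac{5257}{1728}.


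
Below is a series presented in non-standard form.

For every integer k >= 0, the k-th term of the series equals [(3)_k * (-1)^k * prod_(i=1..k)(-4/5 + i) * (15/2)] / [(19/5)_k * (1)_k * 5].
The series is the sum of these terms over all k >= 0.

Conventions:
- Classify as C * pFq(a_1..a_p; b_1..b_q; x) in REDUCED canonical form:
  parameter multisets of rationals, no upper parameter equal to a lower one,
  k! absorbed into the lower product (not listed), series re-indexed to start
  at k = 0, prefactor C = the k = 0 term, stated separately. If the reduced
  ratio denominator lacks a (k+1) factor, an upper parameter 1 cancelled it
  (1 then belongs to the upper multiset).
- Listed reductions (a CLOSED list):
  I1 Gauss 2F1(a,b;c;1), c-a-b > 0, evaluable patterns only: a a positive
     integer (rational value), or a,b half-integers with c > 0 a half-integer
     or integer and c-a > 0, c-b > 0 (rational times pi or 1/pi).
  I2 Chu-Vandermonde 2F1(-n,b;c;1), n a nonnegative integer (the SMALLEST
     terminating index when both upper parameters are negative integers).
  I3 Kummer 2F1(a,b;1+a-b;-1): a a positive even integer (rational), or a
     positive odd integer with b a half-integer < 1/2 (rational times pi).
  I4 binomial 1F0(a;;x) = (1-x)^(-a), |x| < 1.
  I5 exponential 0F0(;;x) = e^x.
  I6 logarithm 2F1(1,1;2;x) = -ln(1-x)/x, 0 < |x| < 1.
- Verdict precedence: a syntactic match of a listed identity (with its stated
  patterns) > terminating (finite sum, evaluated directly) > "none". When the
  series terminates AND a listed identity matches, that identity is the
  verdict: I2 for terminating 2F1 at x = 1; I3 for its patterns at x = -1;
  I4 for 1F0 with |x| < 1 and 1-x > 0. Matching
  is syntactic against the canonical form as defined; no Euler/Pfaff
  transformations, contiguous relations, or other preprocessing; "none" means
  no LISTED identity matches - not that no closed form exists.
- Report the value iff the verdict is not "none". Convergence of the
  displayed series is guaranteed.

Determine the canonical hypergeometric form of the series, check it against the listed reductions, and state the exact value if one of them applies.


Key observation: x = (-1) and the constant factors (C = 3/2, x = -1) combine into one prefactor.
Step ratio: r(k) = (-1) * (k+1/5) (k+3) / [(k+19/5) (k+1)] - poly over poly, x = (-1) from leading terms; C = 3/2 at k = 0.

The series (x = -1) is 2F1: upper {1/5, 3}, lower {19/5}, prefactor 3/2. Verdict: none. No listed pattern accepts 2F1(1/5, 3; 19/5; -1).
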